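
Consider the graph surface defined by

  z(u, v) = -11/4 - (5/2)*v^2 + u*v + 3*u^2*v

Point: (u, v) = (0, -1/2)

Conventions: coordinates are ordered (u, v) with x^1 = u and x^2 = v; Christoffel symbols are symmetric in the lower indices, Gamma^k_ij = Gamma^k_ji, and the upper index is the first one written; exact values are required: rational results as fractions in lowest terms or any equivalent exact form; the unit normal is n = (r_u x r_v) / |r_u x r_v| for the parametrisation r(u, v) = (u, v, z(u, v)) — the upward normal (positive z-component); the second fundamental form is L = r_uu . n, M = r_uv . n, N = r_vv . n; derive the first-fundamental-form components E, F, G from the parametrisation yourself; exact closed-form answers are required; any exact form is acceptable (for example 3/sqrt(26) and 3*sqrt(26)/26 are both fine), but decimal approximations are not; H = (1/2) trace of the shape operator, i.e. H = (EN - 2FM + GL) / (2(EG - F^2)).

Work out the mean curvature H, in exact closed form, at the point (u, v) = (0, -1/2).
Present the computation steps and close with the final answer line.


z_u = -1/2, z_v = 5/2, z_uu = -3, z_uv = 1, z_vv = -5
E = 5/4, F = -5/4, G = 29/4; answer radicand W^2 = 15/2
unnormalised second-form numerators: l = -3, m = 1, n = -5; L = l/sqrt(15/2), and similarly M = m/sqrt(W^2), N = n/sqrt(W^2)
H = (E*n - 2*F*m + G*l) / (2*(EG - F^2)*sqrt(W^2)); E*n - 2*F*m + G*l = -51/2, EG - F^2 = 15/2, so H = (-17/10)/sqrt(15/2)

Answer: H = -17*sqrt(30)/150


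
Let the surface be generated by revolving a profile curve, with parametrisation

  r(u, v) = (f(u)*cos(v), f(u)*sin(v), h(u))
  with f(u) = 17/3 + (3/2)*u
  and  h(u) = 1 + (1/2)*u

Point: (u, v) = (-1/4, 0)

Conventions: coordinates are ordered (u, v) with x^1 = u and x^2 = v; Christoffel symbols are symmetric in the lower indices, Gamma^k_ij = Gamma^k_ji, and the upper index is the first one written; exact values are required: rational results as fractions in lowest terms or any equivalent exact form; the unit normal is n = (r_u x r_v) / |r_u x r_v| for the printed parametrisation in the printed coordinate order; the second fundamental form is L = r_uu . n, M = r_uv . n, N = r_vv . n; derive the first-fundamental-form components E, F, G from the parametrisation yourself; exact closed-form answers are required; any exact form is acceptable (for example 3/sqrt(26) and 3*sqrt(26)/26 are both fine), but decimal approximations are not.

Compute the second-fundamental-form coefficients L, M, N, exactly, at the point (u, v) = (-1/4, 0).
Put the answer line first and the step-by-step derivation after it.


Answer: L = 0, M = 0, N = 127*sqrt(10)/240

f = 127/24, f' = 3/2, f'' = 0, h' = 1/2, h'' = 0
E = 5/2, F = 0, G = 16129/576; answer radicand W^2 = 5/2
unnormalised second-form numerators: l = 0, m = 0, n = 127/48; L = l/sqrt(5/2), and similarly M = m/sqrt(W^2), N = n/sqrt(W^2)


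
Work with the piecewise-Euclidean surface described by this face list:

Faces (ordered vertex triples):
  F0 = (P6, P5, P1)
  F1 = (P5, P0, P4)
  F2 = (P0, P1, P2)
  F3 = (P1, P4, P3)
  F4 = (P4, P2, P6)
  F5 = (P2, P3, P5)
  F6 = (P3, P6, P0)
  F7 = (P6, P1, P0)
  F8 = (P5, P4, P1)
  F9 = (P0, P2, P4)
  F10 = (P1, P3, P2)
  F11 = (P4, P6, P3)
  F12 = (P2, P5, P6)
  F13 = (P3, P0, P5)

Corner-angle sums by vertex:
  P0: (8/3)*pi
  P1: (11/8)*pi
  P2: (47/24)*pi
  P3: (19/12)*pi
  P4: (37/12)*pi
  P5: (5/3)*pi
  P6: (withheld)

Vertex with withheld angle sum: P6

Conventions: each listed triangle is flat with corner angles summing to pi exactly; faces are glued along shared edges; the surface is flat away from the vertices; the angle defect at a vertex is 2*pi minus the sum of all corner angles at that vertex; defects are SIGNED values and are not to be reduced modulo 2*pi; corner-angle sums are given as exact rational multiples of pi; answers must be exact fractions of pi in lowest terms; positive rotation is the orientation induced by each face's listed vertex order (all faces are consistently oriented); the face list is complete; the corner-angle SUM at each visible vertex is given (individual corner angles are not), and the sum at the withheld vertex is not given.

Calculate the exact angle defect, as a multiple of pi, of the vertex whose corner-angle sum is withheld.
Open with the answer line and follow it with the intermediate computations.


Answer: defect(P6) = pi/3

V = 7, E = 21, F = 14; chi = V - E + F = 0
Gauss-Bonnet: total defect = 2*pi*chi = 0; visible defects sum to -pi/3


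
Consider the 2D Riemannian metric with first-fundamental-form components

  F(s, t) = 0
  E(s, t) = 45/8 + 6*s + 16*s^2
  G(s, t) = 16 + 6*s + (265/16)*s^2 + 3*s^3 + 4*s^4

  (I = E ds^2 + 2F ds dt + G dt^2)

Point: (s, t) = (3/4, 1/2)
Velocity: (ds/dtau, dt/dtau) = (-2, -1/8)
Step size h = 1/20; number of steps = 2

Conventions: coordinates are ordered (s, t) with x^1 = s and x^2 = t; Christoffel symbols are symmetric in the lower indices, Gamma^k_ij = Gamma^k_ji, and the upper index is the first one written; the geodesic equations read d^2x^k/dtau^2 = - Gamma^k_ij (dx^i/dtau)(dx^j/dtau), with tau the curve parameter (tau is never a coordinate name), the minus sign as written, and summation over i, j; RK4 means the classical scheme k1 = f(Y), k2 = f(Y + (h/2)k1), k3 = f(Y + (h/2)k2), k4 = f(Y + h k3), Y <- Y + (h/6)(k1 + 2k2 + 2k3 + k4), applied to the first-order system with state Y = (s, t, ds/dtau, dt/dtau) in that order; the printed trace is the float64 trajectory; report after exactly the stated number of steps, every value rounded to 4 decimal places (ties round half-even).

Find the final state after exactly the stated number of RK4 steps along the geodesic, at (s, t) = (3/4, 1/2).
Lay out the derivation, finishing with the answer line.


f(Y) = (ds/dtau, dt/dtau, -Gamma^s_ij Y'^i Y'^j, -Gamma^t_ij Y'^i Y'^j) with the Gammas evaluated at the stage position; h = 0.050000; intermediate values shown to 6 dp
step 0: s = 0.7500, t = 0.5000, ds/dtau = -2.0000, dt/dtau = -0.1250
step 1:
  k1: at (s, t) = (0.750000, 0.500000), (ds/dtau, dt/dtau) = (-2.000000, -0.125000); Gamma_sss = 0.784314, Gamma_sst = 0.000000, Gamma_stt = -1.115196, Gamma_tss = 0.000000, Gamma_tst = 0.659341, Gamma_ttt = 0.000000; k1 = (-2.000000, -0.125000, -3.119830, -0.329670)
  k2: at (s, t) = (0.700000, 0.496875), (ds/dtau, dt/dtau) = (-2.077996, -0.133242); Gamma_sss = 0.803849, Gamma_sst = 0.000000, Gamma_stt = -1.106298, Gamma_tss = 0.000000, Gamma_tst = 0.644868, Gamma_ttt = 0.000000; k2 = (-2.077996, -0.133242, -3.451435, -0.357097)
  k3: at (s, t) = (0.698050, 0.496669), (ds/dtau, dt/dtau) = (-2.086286, -0.133927); Gamma_sss = 0.804603, Gamma_sst = 0.000000, Gamma_stt = -1.105944, Gamma_tss = 0.000000, Gamma_tst = 0.644261, Gamma_ttt = 0.000000; k3 = (-2.086286, -0.133927, -3.482268, -0.360027)
  k4: at (s, t) = (0.645686, 0.493304), (ds/dtau, dt/dtau) = (-2.174113, -0.143001); Gamma_sss = 0.824443, Gamma_sst = 0.000000, Gamma_stt = -1.096114, Gamma_tss = 0.000000, Gamma_tst = 0.626681, Gamma_ttt = 0.000000; k4 = (-2.174113, -0.143001, -3.874536, -0.389672)
  Y <- Y + (h/6)(k1 + 2k2 + 2k3 + k4): s = 0.6458, t = 0.4933, ds/dtau = -2.1738, dt/dtau = -0.1429
step 2:
  k1: at (s, t) = (0.645811, 0.493314), (ds/dtau, dt/dtau) = (-2.173848, -0.142947); Gamma_sss = 0.824396, Gamma_sst = 0.000000, Gamma_stt = -1.096138, Gamma_tss = 0.000000, Gamma_tst = 0.626726, Gamma_ttt = 0.000000; k1 = (-2.173848, -0.142947, -3.873382, -0.389503)
  k2: at (s, t) = (0.591465, 0.489740), (ds/dtau, dt/dtau) = (-2.270683, -0.152684); Gamma_sss = 0.843773, Gamma_sst = 0.000000, Gamma_stt = -1.084936, Gamma_tss = 0.000000, Gamma_tst = 0.605814, Gamma_ttt = 0.000000; k2 = (-2.270683, -0.152684, -4.325201, -0.420068)
  k3: at (s, t) = (0.589044, 0.489497), (ds/dtau, dt/dtau) = (-2.281978, -0.153448); Gamma_sss = 0.844596, Gamma_sst = 0.000000, Gamma_stt = -1.084404, Gamma_tss = 0.000000, Gamma_tst = 0.604817, Gamma_ttt = 0.000000; k3 = (-2.281978, -0.153448, -4.372635, -0.423572)
  k4: at (s, t) = (0.531712, 0.485641), (ds/dtau, dt/dtau) = (-2.392480, -0.164125); Gamma_sss = 0.862704, Gamma_sst = 0.000000, Gamma_stt = -1.070663, Gamma_tss = 0.000000, Gamma_tst = 0.579517, Gamma_ttt = 0.000000; k4 = (-2.392480, -0.164125, -4.909240, -0.455113)
  Y <- Y + (h/6)(k1 + 2k2 + 2k3 + k4): s = 0.5319, t = 0.4857, ds/dtau = -2.3920, dt/dtau = -0.1640

Answer: s = 0.5319, t = 0.4857, ds/dtau = -2.3920, dt/dtau = -0.1640


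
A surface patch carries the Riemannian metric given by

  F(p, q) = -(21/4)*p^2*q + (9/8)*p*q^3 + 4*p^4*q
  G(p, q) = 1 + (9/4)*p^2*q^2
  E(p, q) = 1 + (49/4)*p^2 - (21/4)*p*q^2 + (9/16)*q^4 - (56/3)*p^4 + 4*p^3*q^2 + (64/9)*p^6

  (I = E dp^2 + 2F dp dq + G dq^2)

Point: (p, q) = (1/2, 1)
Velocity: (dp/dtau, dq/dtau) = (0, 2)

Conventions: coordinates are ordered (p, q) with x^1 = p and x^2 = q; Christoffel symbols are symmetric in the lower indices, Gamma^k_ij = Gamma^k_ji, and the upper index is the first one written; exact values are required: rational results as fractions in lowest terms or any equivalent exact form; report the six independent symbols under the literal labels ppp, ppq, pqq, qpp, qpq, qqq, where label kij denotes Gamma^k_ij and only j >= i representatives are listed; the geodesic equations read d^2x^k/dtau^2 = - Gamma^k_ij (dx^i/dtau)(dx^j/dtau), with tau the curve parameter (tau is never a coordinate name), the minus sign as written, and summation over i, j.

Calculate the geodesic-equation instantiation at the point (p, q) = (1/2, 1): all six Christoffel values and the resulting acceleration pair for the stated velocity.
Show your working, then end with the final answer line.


E = 13/9, F = -1/2, G = 25/16 at the point
E_p = 2, E_q = -2, F_p = -17/8, F_q = 5/8, G_p = 9/4, G_q = 9/8
EG - F^2 = 289/144;  g^inv = (144/289) * [[25/16, 1/2], [1/2, 13/9]]
first-kind symbols [ij,l] = (1/2)(d_i g_jl + d_j g_il - d_l g_ij): [pp,p] = E_p/2 = 1, [pp,q] = F_p - E_q/2 = -9/8, [pq,p] = E_q/2 = -1, [pq,q] = G_p/2 = 9/8, [qq,p] = F_q - G_p/2 = -1/2, [qq,q] = G_q/2 = 9/16
Gamma^p_ij = (G*[ij,p] - F*[ij,q])/(EG - F^2), Gamma^q_ij = (E*[ij,q] - F*[ij,p])/(EG - F^2)
Gamma_ppp = 144/289, Gamma_ppq = -144/289, Gamma_pqq = -72/289, Gamma_qpp = -162/289, Gamma_qpq = 162/289, Gamma_qqq = 81/289
d^2p/dtau^2 = -(Gamma_ppp*(0)^2 + 2*Gamma_ppq*(0)*(2) + Gamma_pqq*(2)^2) = 288/289
d^2q/dtau^2 = -(Gamma_qpp*(0)^2 + 2*Gamma_qpq*(0)*(2) + Gamma_qqq*(2)^2) = -324/289

Answer: Gamma_ppp = 144/289, Gamma_ppq = -144/289, Gamma_pqq = -72/289, Gamma_qpp = -162/289, Gamma_qpq = 162/289, Gamma_qqq = 81/289; accelerations (d^2p/dtau^2, d^2q/dtau^2) = (288/289, -324/289)


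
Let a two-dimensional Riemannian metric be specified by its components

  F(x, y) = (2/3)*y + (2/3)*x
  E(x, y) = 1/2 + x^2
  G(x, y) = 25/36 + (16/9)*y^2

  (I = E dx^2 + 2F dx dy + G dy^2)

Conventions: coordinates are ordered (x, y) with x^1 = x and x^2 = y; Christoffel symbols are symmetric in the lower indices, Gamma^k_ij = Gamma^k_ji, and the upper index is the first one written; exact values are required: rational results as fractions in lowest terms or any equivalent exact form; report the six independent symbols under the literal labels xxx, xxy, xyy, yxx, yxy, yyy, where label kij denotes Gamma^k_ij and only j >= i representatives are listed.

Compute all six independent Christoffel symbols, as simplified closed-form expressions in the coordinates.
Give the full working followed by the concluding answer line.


E = 1/2 + x^2; F = (2/3)*y + (2/3)*x; G = 25/36 + (16/9)*y^2
Gamma^k_ij = (1/2) g^{kl} (d_i g_jl + d_j g_il - d_l g_ij), with g^inv = (1/(EG-F^2)) [[G, -F], [-F, E]]
first partials: E_x = 2*x, E_y = 0, F_x = 2/3, F_y = 2/3, G_x = 0, G_y = (32/9)*y
D = EG - F^2 = 25/72 + (4/9)*y^2 - (8/9)*x*y + (1/4)*x^2 + (16/9)*x^2*y^2
expanded: Gamma^x_xx = (G E_x - 2F F_x + F E_y)/(2D), Gamma^x_xy = (G E_y - F G_x)/(2D), Gamma^x_yy = (2G F_y - G G_x - F G_y)/(2D), Gamma^y_xx = (2E F_x - E E_y - F E_x)/(2D), Gamma^y_xy = (E G_x - F E_y)/(2D), Gamma^y_yy = (E G_y - 2F F_y + F G_x)/(2D); substitute and cancel common factors

Answer: Gamma_xxx = (128*x*y^2 + 18*x - 32*y)/(128*x^2*y^2 + 18*x^2 - 64*x*y + 32*y^2 + 25), Gamma_xxy = 0, Gamma_xyy = (-256*x*y + 100)/(384*x^2*y^2 + 54*x^2 - 192*x*y + 96*y^2 + 75), Gamma_yxx = (-48*x*y + 24)/(128*x^2*y^2 + 18*x^2 - 64*x*y + 32*y^2 + 25), Gamma_yxy = 0, Gamma_yyy = (128*x^2*y - 32*x + 32*y)/(128*x^2*y^2 + 18*x^2 - 64*x*y + 32*y^2 + 25)


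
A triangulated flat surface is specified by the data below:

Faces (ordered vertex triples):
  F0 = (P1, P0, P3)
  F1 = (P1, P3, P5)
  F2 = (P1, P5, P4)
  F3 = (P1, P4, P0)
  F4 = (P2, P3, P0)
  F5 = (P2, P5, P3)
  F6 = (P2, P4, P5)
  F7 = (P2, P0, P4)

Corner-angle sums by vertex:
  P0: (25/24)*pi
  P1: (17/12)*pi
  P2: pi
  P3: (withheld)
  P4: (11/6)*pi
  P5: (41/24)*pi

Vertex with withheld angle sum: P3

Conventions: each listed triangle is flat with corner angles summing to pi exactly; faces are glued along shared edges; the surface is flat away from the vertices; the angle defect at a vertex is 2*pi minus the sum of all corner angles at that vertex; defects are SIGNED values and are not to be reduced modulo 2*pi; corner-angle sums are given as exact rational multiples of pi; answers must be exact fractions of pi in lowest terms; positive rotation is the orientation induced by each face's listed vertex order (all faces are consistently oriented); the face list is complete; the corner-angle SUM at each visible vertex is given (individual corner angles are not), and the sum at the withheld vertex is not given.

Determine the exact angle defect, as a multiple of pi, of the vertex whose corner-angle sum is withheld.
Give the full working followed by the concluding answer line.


V = 6, E = 12, F = 8; chi = V - E + F = 2
Gauss-Bonnet: total defect = 2*pi*chi = 4*pi; visible defects sum to 3*pi

Answer: defect(P3) = pi


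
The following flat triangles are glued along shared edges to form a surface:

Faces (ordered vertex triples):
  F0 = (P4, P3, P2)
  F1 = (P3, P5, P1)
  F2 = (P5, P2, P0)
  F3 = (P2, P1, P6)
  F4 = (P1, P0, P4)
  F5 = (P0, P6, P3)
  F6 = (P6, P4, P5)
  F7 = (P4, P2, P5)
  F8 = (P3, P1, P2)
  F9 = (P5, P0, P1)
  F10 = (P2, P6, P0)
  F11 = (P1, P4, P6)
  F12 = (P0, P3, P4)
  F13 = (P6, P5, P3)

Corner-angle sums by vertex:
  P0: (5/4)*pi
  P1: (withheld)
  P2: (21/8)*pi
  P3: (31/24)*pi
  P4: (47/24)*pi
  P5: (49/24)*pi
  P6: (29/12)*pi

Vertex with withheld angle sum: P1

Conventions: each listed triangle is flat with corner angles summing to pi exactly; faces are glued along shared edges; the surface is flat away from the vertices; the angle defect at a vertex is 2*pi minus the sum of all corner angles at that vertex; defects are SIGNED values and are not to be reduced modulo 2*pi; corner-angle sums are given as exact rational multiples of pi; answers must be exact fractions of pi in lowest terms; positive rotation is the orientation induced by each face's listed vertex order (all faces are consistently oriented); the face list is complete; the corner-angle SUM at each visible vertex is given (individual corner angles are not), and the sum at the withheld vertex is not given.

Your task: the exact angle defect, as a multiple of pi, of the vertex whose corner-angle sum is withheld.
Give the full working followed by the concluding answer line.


V = 7, E = 21, F = 14; chi = V - E + F = 0
Gauss-Bonnet: total defect = 2*pi*chi = 0; visible defects sum to (5/12)*pi

Answer: defect(P1) = (-5/12)*pi


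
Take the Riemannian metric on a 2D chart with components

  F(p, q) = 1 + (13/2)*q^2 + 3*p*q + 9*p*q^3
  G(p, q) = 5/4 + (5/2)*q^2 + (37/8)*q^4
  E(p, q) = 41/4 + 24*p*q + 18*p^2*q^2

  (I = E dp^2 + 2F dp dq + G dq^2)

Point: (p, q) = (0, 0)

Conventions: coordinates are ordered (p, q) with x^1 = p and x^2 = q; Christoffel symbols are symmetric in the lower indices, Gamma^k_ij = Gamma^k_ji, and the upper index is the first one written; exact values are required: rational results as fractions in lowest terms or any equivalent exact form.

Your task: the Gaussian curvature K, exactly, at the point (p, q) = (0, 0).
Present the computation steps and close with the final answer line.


E = 41/4, F = 1, G = 5/4, EG - F^2 = 189/16 at the point
E_p = 0, E_q = 0, F_p = 0, F_q = 0, G_p = 0, G_q = 0
E_qq = 0, F_pq = 3, G_pp = 0
By Brioschi, K is (det M1 - det M2) divided by (EG - F^2) squared.
M1 = [[-E_qq/2 + F_pq - G_pp/2, E_p/2, F_p - E_q/2], [F_q - G_p/2, E, F], [G_q/2, F, G]] = [[3, 0, 0], [0, 41/4, 1], [0, 1, 5/4]]; det M1 = 567/16
M2 = [[0, E_q/2, G_p/2], [E_q/2, E, F], [G_p/2, F, G]] = [[0, 0, 0], [0, 41/4, 1], [0, 1, 5/4]]; det M2 = 0
det M1 - det M2 = 567/16; K = 567/16 / (189/16)^2 = 16/63

Answer: K = 16/63


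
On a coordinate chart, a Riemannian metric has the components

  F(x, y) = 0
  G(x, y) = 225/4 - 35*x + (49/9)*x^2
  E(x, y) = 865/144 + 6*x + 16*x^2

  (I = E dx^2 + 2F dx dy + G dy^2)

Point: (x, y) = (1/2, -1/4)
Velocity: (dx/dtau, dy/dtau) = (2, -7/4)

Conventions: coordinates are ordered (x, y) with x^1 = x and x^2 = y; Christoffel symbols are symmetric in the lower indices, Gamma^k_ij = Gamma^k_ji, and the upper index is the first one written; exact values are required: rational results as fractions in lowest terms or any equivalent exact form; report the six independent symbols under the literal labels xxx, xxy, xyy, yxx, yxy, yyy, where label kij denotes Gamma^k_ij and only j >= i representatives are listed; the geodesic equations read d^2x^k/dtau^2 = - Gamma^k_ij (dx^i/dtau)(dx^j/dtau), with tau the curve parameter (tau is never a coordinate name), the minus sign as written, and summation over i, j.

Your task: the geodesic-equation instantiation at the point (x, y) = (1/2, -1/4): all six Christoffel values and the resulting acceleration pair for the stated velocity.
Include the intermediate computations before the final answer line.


E = 1873/144, F = 0, G = 361/9 at the point
E_x = 22, E_y = 0, F_x = 0, F_y = 0, G_x = -266/9, G_y = 0
EG - F^2 = 676153/1296;  g^inv = (1296/676153) * [[361/9, 0], [0, 1873/144]]
first-kind symbols [ij,l] = (1/2)(d_i g_jl + d_j g_il - d_l g_ij): [xx,x] = E_x/2 = 11, [xx,y] = F_x - E_y/2 = 0, [xy,x] = E_y/2 = 0, [xy,y] = G_x/2 = -133/9, [yy,x] = F_y - G_x/2 = 133/9, [yy,y] = G_y/2 = 0
Gamma^x_ij = (G*[ij,x] - F*[ij,y])/(EG - F^2), Gamma^y_ij = (E*[ij,y] - F*[ij,x])/(EG - F^2)
Gamma_xxx = 1584/1873, Gamma_xxy = 0, Gamma_xyy = 2128/1873, Gamma_yxx = 0, Gamma_yxy = -7/19, Gamma_yyy = 0
d^2x/dtau^2 = -(Gamma_xxx*(2)^2 + 2*Gamma_xxy*(2)*(-7/4) + Gamma_xyy*(-7/4)^2) = -12853/1873
d^2y/dtau^2 = -(Gamma_yxx*(2)^2 + 2*Gamma_yxy*(2)*(-7/4) + Gamma_yyy*(-7/4)^2) = -49/19

Answer: Gamma_xxx = 1584/1873, Gamma_xxy = 0, Gamma_xyy = 2128/1873, Gamma_yxx = 0, Gamma_yxy = -7/19, Gamma_yyy = 0; accelerations (d^2x/dtau^2, d^2y/dtau^2) = (-12853/1873, -49/19)


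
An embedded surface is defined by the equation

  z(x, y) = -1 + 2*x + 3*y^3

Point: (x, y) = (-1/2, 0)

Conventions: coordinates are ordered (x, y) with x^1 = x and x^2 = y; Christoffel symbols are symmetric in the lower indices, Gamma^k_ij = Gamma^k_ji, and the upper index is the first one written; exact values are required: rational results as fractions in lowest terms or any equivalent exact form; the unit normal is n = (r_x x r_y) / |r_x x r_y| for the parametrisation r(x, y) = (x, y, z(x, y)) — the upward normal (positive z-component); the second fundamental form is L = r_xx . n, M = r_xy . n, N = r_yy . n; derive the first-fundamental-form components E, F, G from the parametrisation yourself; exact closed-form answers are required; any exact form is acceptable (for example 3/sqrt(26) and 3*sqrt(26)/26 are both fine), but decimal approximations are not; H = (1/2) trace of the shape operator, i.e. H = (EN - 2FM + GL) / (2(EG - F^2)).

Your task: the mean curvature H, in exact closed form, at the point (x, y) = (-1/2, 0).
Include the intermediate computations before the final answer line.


z_x = 2, z_y = 0, z_xx = 0, z_xy = 0, z_yy = 0
E = 5, F = 0, G = 1; answer radicand W^2 = 5
unnormalised second-form numerators: l = 0, m = 0, n = 0; L = l/sqrt(5), and similarly M = m/sqrt(W^2), N = n/sqrt(W^2)
H = (E*n - 2*F*m + G*l) / (2*(EG - F^2)*sqrt(W^2)); E*n - 2*F*m + G*l = 0, EG - F^2 = 5, so H = (0)/sqrt(5)

Answer: H = 0


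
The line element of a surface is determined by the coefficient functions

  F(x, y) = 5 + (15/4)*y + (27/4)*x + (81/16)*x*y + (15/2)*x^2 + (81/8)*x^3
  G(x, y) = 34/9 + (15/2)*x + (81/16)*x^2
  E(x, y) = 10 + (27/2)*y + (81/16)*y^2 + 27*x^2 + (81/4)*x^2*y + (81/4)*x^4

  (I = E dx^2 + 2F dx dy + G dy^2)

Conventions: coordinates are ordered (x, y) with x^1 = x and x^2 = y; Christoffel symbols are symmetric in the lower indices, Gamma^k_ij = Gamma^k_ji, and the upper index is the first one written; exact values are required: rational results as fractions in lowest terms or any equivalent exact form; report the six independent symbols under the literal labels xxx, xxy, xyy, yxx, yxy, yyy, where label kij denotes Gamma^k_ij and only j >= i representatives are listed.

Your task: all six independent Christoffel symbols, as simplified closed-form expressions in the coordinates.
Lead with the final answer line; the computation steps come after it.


Answer: Gamma_xxx = (5832*x^3 + 2916*x*y + 3888*x)/(2916*x^4 + 2916*x^2*y + 4617*x^2 + 1080*x + 729*y^2 + 1944*y + 1840), Gamma_xxy = (1458*x^2 + 729*y + 972)/(2916*x^4 + 2916*x^2*y + 4617*x^2 + 1080*x + 729*y^2 + 1944*y + 1840), Gamma_xyy = 0, Gamma_yxx = (2916*x^2 + 2160*x)/(2916*x^4 + 2916*x^2*y + 4617*x^2 + 1080*x + 729*y^2 + 1944*y + 1840), Gamma_yxy = (729*x + 540)/(2916*x^4 + 2916*x^2*y + 4617*x^2 + 1080*x + 729*y^2 + 1944*y + 1840), Gamma_yyy = 0

E = 10 + (27/2)*y + (81/16)*y^2 + 27*x^2 + (81/4)*x^2*y + (81/4)*x^4; F = 5 + (15/4)*y + (27/4)*x + (81/16)*x*y + (15/2)*x^2 + (81/8)*x^3; G = 34/9 + (15/2)*x + (81/16)*x^2
Gamma^k_ij = (1/2) g^{kl} (d_i g_jl + d_j g_il - d_l g_ij), with g^inv = (1/(EG-F^2)) [[G, -F], [-F, E]]
first partials: E_x = 54*x + (81/2)*x*y + 81*x^3, E_y = 27/2 + (81/8)*y + (81/4)*x^2, F_x = 27/4 + (81/16)*y + 15*x + (243/8)*x^2, F_y = 15/4 + (81/16)*x, G_x = 15/2 + (81/8)*x, G_y = 0
D = EG - F^2 = 115/9 + (27/2)*y + (15/2)*x + (81/16)*y^2 + (513/16)*x^2 + (81/4)*x^2*y + (81/4)*x^4
expanded: Gamma^x_xx = (G E_x - 2F F_x + F E_y)/(2D), Gamma^x_xy = (G E_y - F G_x)/(2D), Gamma^x_yy = (2G F_y - G G_x - F G_y)/(2D), Gamma^y_xx = (2E F_x - E E_y - F E_x)/(2D), Gamma^y_xy = (E G_x - F E_y)/(2D), Gamma^y_yy = (E G_y - 2F F_y + F G_x)/(2D); substitute and cancel common factors


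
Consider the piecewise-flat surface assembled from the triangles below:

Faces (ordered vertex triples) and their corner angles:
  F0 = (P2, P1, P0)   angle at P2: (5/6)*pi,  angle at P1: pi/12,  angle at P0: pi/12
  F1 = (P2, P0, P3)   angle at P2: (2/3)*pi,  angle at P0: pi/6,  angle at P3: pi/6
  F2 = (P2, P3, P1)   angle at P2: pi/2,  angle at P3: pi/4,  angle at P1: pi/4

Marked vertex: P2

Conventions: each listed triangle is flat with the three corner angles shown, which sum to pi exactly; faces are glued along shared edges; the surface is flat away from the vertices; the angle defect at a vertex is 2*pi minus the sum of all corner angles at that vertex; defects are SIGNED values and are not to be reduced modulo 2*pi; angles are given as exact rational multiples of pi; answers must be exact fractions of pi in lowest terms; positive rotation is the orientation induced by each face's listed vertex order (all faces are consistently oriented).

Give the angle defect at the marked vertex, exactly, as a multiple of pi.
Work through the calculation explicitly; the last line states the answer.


Sum of corner angles at P2: 2*pi
defect = 2*pi - 2*pi

Answer: defect(P2) = 0


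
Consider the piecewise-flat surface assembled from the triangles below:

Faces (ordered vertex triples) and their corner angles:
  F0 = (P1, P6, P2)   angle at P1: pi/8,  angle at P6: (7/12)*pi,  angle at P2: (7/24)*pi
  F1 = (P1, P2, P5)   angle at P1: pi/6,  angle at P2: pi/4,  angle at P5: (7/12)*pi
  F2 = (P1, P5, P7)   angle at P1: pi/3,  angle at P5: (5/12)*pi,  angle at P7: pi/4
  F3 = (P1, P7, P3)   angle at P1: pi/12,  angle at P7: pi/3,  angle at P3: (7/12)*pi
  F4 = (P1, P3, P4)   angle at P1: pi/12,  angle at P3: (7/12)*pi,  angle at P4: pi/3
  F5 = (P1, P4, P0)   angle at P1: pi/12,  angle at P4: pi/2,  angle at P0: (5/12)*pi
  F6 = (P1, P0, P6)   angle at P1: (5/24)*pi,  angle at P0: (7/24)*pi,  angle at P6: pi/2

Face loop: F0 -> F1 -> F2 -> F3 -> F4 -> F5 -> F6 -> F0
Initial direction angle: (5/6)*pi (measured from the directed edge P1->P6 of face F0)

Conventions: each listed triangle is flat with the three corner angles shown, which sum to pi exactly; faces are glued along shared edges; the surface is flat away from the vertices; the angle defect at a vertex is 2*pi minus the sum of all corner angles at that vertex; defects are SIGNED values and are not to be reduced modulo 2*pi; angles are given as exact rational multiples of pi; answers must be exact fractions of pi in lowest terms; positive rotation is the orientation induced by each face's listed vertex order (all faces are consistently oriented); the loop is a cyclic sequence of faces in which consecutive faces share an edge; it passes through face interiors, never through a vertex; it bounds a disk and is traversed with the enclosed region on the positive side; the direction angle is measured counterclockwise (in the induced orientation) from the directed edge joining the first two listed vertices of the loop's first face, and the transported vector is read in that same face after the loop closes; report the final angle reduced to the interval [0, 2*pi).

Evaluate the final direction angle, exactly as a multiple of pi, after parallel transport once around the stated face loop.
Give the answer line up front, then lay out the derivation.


Answer: final direction angle = (7/4)*pi

enclosed vertex P1: corner angles sum to (13/12)*pi, defect = 2*pi - (13/12)*pi = (11/12)*pi
final direction = starting direction + enclosed defect total, reduced mod 2*pi (induced orientation)
final angle = (5/6)*pi + (11/12)*pi = (7/4)*pi (mod 2*pi)


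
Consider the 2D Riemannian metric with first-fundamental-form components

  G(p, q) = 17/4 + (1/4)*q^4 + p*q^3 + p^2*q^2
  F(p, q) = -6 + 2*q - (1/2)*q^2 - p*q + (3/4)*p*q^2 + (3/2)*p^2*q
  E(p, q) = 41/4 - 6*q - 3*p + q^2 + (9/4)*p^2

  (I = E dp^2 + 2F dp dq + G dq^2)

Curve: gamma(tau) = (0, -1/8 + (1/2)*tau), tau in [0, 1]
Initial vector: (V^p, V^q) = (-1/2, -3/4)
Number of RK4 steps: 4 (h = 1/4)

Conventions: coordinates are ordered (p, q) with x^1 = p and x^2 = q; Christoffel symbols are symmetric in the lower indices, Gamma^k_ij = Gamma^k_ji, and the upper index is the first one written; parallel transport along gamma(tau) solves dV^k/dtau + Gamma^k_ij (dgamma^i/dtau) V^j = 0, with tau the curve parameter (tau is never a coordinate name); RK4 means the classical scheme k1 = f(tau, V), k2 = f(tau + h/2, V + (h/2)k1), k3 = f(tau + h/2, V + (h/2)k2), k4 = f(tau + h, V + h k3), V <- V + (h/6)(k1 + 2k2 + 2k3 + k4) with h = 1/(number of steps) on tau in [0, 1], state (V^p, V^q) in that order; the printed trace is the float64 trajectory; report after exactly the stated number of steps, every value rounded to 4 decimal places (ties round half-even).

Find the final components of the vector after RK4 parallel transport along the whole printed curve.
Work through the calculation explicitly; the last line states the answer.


gamma'(tau) = (0, 1/2); f(tau, V)^k = -Gamma^k_ij(gamma(tau)) gamma'^i(tau) V^j; h = 1/4; intermediate values shown to 6 dp
curve data and Christoffel symbols at the stage parameters:
  tau = 0.000000: gamma = (0.000000, -0.125000), gamma' = (0.000000, 0.500000); Gamma_ppp = 1.833144, Gamma_ppq = -1.735378, Gamma_pqq = 1.179259, Gamma_qpp = 3.466584, Gamma_qpq = -2.555410, Gamma_qqq = 1.736117
  tau = 0.125000: gamma = (0.000000, -0.062500), gamma' = (0.000000, 0.500000); Gamma_ppp = 1.675502, Gamma_ppq = -1.705202, Gamma_pqq = 1.148306, Gamma_qpp = 3.151445, Gamma_qpq = -2.458308, Gamma_qqq = 1.655408
  tau = 0.250000: gamma = (0.000000, 0.000000), gamma' = (0.000000, 0.500000); Gamma_ppp = 1.537190, Gamma_ppq = -1.685950, Gamma_pqq = 1.123967, Gamma_qpp = 2.876033, Gamma_qpq = -2.380165, Gamma_qqq = 1.586777
  tau = 0.375000: gamma = (0.000000, 0.062500), gamma' = (0.000000, 0.500000); Gamma_ppp = 1.415163, Gamma_ppq = -1.676378, Gamma_pqq = 1.105786, Gamma_qpp = 2.634063, Gamma_qpq = -2.318085, Gamma_qqq = 1.529122
  tau = 0.500000: gamma = (0.000000, 0.125000), gamma' = (0.000000, 0.500000); Gamma_ppp = 1.306847, Gamma_ppq = -1.675446, Gamma_pqq = 1.093387, Gamma_qpp = 2.420271, Gamma_qpq = -2.269598, Gamma_qqq = 1.481507
  tau = 0.625000: gamma = (0.000000, 0.187500), gamma' = (0.000000, 0.500000); Gamma_ppp = 1.210052, Gamma_ppq = -1.682272, Gamma_pqq = 1.086467, Gamma_qpp = 2.230233, Gamma_qpq = -2.232557, Gamma_qqq = 1.443135
  tau = 0.750000: gamma = (0.000000, 0.250000), gamma' = (0.000000, 0.500000); Gamma_ppp = 1.122897, Gamma_ppq = -1.696078, Gamma_pqq = 1.084783, Gamma_qpp = 2.060209, Gamma_qpq = -2.205050, Gamma_qqq = 1.413327
  tau = 0.875000: gamma = (0.000000, 0.312500), gamma' = (0.000000, 0.500000); Gamma_ppp = 1.043743, Gamma_ppq = -1.716138, Gamma_pqq = 1.088139, Gamma_qpp = 1.907007, Gamma_qpq = -2.185310, Gamma_qqq = 1.391487
  tau = 1.000000: gamma = (0.000000, 0.375000), gamma' = (0.000000, 0.500000); Gamma_ppp = 0.971137, Gamma_ppq = -1.741730, Gamma_pqq = 1.096365, Gamma_qpp = 1.767878, Gamma_qpq = -2.171635, Gamma_qqq = 1.377073
step 0: V^p = -0.5000, V^q = -0.7500
step 1: k1 = (0.008377, 0.012191), k2 = (0.004332, 0.006227), k3 = (0.004329, 0.006223), k4 = (0.000038, 0.000054); V <- V + (h/6)(k1 + 2k2 + 2k3 + k4): V^p = -0.4989, V^q = -0.7485
step 2: k1 = (0.000034, 0.000048), k2 = (-0.004381, -0.006041), k3 = (-0.004423, -0.006098), k4 = (-0.008882, -0.011889); V <- V + (h/6)(k1 + 2k2 + 2k3 + k4): V^p = -0.5000, V^q = -0.7500
step 3: k1 = (-0.008890, -0.011900), k2 = (-0.013318, -0.017195), k3 = (-0.013424, -0.017335), k4 = (-0.017770, -0.021966); V <- V + (h/6)(k1 + 2k2 + 2k3 + k4): V^p = -0.5034, V^q = -0.7542
step 4: k1 = (-0.017780, -0.021979), k2 = (-0.021976, -0.025764), k3 = (-0.022168, -0.026008), k4 = (-0.026165, -0.028782); V <- V + (h/6)(k1 + 2k2 + 2k3 + k4): V^p = -0.5089, V^q = -0.7607

Answer: V^p = -0.5089, V^q = -0.7607


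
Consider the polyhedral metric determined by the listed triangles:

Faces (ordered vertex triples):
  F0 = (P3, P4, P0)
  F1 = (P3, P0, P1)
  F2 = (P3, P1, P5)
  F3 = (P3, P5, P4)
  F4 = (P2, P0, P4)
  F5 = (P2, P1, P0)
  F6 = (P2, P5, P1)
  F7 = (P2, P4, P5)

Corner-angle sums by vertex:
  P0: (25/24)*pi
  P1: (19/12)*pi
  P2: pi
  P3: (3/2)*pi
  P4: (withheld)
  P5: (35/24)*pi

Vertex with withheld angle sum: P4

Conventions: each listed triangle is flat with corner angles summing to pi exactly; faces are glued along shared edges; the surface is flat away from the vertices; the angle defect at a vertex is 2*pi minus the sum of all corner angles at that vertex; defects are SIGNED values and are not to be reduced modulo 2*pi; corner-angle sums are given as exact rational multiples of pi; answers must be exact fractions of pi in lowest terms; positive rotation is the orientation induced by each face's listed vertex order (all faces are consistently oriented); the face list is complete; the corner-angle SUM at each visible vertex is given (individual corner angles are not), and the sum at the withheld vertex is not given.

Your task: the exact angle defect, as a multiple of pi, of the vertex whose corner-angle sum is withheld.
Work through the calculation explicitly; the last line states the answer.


V = 6, E = 12, F = 8; chi = V - E + F = 2
Gauss-Bonnet: total defect = 2*pi*chi = 4*pi; visible defects sum to (41/12)*pi

Answer: defect(P4) = (7/12)*pi


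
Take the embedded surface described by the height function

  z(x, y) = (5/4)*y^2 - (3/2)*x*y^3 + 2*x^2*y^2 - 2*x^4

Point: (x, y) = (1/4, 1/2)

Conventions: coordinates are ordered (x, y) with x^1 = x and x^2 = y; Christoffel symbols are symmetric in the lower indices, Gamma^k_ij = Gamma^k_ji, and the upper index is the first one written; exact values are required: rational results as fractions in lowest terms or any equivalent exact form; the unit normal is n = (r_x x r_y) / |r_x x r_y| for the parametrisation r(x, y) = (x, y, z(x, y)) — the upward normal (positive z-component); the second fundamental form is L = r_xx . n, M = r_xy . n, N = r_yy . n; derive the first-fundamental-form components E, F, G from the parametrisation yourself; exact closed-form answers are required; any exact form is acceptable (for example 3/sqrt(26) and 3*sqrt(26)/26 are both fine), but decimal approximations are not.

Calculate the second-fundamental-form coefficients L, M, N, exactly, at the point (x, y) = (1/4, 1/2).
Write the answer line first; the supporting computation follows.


Answer: L = -16*sqrt(2253)/2253, M = -4*sqrt(2253)/2253, N = 52*sqrt(2253)/2253

z_x = -1/16, z_y = 35/32, z_xx = -1/2, z_xy = -1/8, z_yy = 13/8
E = 257/256, F = -35/512, G = 2249/1024; answer radicand W^2 = 2253/1024
unnormalised second-form numerators: l = -1/2, m = -1/8, n = 13/8; L = l/sqrt(2253/1024), and similarly M = m/sqrt(W^2), N = n/sqrt(W^2)


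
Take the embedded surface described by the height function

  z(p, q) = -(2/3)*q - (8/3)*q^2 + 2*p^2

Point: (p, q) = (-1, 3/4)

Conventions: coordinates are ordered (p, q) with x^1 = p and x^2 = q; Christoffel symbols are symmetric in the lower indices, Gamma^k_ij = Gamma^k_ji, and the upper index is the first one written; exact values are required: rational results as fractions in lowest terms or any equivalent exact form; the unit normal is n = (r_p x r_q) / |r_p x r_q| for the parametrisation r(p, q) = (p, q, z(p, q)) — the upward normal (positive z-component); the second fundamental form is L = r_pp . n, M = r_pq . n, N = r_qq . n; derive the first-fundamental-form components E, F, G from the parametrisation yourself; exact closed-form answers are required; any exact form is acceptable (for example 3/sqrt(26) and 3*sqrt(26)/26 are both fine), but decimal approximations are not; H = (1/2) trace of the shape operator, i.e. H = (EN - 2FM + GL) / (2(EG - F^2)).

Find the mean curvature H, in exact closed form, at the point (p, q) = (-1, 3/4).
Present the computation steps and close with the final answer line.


z_p = -4, z_q = -14/3, z_pp = 4, z_pq = 0, z_qq = -16/3
E = 17, F = 56/3, G = 205/9; answer radicand W^2 = 349/9
unnormalised second-form numerators: l = 4, m = 0, n = -16/3; L = l/sqrt(349/9), and similarly M = m/sqrt(W^2), N = n/sqrt(W^2)
H = (E*n - 2*F*m + G*l) / (2*(EG - F^2)*sqrt(W^2)); E*n - 2*F*m + G*l = 4/9, EG - F^2 = 349/9, so H = (2/349)/sqrt(349/9)

Answer: H = 6*sqrt(349)/121801


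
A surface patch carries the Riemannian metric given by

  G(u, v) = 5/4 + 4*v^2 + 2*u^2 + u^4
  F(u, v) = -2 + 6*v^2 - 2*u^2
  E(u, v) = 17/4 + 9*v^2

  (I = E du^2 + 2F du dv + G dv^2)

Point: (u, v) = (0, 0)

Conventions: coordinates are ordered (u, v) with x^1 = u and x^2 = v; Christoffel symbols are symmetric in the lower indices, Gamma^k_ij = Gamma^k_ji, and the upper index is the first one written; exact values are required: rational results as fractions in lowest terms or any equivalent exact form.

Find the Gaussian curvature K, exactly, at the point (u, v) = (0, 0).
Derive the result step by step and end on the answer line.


E = 17/4, F = -2, G = 5/4, EG - F^2 = 21/16 at the point
E_u = 0, E_v = 0, F_u = 0, F_v = 0, G_u = 0, G_v = 0
E_vv = 18, F_uv = 0, G_uu = 4
Using the Brioschi determinant formula for K from the metric derivatives:
M1 = [[-E_vv/2 + F_uv - G_uu/2, E_u/2, F_u - E_v/2], [F_v - G_u/2, E, F], [G_v/2, F, G]] = [[-11, 0, 0], [0, 17/4, -2], [0, -2, 5/4]]; det M1 = -231/16
M2 = [[0, E_v/2, G_u/2], [E_v/2, E, F], [G_u/2, F, G]] = [[0, 0, 0], [0, 17/4, -2], [0, -2, 5/4]]; det M2 = 0
det M1 - det M2 = -231/16; K = -231/16 / (21/16)^2 = -176/21

Answer: K = -176/21


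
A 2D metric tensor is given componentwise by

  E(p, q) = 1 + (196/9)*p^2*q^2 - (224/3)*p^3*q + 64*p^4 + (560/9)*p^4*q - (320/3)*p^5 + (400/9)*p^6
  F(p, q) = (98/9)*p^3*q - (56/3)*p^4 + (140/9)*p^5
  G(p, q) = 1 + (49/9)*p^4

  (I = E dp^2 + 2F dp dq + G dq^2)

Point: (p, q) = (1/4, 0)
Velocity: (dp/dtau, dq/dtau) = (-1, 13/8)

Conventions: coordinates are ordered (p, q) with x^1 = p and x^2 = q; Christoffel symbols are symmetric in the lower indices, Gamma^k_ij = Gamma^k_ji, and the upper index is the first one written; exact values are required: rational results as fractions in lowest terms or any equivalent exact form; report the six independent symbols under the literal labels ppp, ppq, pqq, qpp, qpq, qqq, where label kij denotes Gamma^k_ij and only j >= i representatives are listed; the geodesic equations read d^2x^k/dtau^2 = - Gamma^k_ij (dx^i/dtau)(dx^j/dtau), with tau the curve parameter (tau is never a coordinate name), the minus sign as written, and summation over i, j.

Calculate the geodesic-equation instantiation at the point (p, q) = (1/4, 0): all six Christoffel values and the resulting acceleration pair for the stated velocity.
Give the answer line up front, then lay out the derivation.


Answer: Gamma_ppp = 1254/1357, Gamma_ppq = -532/1357, Gamma_pqq = 0, Gamma_qpp = -462/1357, Gamma_qpq = 196/1357, Gamma_qqq = 0; accelerations (d^2p/dtau^2, d^2q/dtau^2) = (-2983/1357, 1099/1357)

E = 2665/2304, F = -133/2304, G = 2353/2304 at the point
E_p = 209/96, E_q = -133/144, F_p = -497/576, F_q = 49/288, G_p = 49/144, G_q = 0
EG - F^2 = 1357/1152;  g^inv = (1152/1357) * [[2353/2304, 133/2304], [133/2304, 2665/2304]]
first-kind symbols [ij,l] = (1/2)(d_i g_jl + d_j g_il - d_l g_ij): [pp,p] = E_p/2 = 209/192, [pp,q] = F_p - E_q/2 = -77/192, [pq,p] = E_q/2 = -133/288, [pq,q] = G_p/2 = 49/288, [qq,p] = F_q - G_p/2 = 0, [qq,q] = G_q/2 = 0
Gamma^p_ij = (G*[ij,p] - F*[ij,q])/(EG - F^2), Gamma^q_ij = (E*[ij,q] - F*[ij,p])/(EG - F^2)
Gamma_ppp = 1254/1357, Gamma_ppq = -532/1357, Gamma_pqq = 0, Gamma_qpp = -462/1357, Gamma_qpq = 196/1357, Gamma_qqq = 0
d^2p/dtau^2 = -(Gamma_ppp*(-1)^2 + 2*Gamma_ppq*(-1)*(13/8) + Gamma_pqq*(13/8)^2) = -2983/1357
d^2q/dtau^2 = -(Gamma_qpp*(-1)^2 + 2*Gamma_qpq*(-1)*(13/8) + Gamma_qqq*(13/8)^2) = 1099/1357


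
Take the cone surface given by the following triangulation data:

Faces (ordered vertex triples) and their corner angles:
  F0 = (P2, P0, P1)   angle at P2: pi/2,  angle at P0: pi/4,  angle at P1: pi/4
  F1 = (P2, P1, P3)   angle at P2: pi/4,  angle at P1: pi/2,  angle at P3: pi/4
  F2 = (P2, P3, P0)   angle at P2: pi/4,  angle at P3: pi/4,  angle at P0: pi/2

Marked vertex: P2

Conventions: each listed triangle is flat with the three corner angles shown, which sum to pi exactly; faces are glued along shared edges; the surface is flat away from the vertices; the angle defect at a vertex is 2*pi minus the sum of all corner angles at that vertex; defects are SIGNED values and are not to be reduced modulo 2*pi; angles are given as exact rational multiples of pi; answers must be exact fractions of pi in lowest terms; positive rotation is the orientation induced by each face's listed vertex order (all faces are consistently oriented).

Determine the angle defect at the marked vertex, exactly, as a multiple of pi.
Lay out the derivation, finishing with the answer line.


Sum of corner angles at P2: pi
defect = 2*pi - pi

Answer: defect(P2) = pi


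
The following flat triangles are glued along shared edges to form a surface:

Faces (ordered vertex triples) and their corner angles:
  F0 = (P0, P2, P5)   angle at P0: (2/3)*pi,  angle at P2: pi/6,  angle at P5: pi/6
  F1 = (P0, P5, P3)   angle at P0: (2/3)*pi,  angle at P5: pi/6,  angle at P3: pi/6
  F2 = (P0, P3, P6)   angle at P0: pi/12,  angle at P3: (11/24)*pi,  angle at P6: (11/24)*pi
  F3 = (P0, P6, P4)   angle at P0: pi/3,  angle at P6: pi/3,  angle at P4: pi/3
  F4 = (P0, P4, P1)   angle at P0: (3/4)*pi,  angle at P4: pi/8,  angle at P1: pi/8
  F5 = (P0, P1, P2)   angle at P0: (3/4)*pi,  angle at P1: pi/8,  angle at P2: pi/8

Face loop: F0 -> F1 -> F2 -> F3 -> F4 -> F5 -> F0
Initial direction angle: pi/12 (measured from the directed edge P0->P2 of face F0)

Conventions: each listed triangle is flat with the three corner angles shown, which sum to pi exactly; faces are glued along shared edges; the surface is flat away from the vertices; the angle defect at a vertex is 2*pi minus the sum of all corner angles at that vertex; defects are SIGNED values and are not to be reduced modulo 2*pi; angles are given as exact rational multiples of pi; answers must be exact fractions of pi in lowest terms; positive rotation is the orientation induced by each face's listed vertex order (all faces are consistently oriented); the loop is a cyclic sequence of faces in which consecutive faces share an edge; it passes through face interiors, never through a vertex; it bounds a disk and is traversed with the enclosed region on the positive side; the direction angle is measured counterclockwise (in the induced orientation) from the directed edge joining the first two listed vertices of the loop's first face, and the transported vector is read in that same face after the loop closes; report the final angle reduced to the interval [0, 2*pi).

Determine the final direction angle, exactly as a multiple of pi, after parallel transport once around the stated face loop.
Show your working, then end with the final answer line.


enclosed vertex P0: corner angles sum to (13/4)*pi, defect = 2*pi - (13/4)*pi = (-5/4)*pi
final direction = starting direction + enclosed defect total, reduced mod 2*pi (induced orientation)
final angle = pi/12 - (5/4)*pi = (5/6)*pi (mod 2*pi)

Answer: final direction angle = (5/6)*pi
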